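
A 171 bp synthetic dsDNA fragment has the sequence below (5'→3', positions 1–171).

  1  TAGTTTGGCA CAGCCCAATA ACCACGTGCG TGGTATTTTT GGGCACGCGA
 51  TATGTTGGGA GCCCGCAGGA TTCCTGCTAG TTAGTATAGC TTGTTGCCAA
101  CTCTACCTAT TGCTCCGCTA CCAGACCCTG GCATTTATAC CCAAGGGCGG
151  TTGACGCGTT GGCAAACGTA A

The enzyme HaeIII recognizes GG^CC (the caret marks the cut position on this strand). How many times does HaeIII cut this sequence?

0

No occurrence of GGCC is present in the sequence.
HaeIII does not cut: 0 sites.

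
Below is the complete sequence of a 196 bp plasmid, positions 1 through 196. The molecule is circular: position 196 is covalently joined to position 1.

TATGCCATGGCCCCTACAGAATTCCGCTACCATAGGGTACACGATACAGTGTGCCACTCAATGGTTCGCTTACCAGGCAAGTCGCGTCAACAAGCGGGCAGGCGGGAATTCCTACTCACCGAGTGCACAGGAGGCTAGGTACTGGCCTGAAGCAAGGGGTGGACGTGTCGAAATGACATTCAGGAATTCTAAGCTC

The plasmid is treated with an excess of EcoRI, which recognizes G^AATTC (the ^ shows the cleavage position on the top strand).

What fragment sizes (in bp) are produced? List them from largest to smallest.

EcoRI sites (GAATTC) start at positions 19, 106, 184.
EcoRI cuts after the first base of each site, so after positions 19, 106, 184.
Circular molecule, 3 cuts → 3 fragments:
  20–106 → 87 bp
  107–184 → 78 bp
  185–196 then 1–19 → 12 + 19 = 31 bp
Sorted largest to smallest: 87, 78, 31 bp.

87, 78, 31 bp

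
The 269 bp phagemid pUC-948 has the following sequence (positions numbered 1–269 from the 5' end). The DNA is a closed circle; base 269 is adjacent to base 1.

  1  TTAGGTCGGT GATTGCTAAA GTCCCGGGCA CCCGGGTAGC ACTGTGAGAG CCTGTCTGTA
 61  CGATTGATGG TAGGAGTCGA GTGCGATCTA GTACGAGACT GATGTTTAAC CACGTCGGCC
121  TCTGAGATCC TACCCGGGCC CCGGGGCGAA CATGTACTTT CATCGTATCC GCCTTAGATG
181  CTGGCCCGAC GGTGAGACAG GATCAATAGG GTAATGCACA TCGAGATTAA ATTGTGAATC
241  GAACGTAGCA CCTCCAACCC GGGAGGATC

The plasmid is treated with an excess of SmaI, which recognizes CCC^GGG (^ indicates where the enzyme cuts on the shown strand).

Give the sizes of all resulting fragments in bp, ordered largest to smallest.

SmaI sites (CCCGGG) start at positions 23, 31, 133, 140, 258.
SmaI cuts after base 3 of each site, so after positions 25, 33, 135, 142, 260.
Circular molecule, 5 cuts → 5 fragments:
  26–33 → 8 bp
  34–135 → 102 bp
  136–142 → 7 bp
  143–260 → 118 bp
  261–269 then 1–25 → 9 + 25 = 34 bp
Sorted largest to smallest: 118, 102, 34, 8, 7 bp.

118, 102, 34, 8, 7 bp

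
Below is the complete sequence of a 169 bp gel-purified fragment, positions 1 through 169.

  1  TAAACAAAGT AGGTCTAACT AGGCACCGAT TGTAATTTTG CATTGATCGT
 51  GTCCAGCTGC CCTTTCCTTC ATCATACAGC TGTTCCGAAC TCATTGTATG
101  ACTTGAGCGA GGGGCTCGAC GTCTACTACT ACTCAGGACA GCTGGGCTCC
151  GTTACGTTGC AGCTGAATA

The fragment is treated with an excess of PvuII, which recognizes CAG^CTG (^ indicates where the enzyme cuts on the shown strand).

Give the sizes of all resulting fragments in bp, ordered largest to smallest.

PvuII sites (CAGCTG) start at positions 54, 77, 139, 160.
PvuII cuts after base 3 of each site, so after positions 56, 79, 141, 162.
Linear molecule, 4 cuts → 5 fragments:
  1–56 → 56 bp
  57–79 → 23 bp
  80–141 → 62 bp
  142–162 → 21 bp
  163–169 → 7 bp
Sorted largest to smallest: 62, 56, 23, 21, 7 bp.

62, 56, 23, 21, 7 bp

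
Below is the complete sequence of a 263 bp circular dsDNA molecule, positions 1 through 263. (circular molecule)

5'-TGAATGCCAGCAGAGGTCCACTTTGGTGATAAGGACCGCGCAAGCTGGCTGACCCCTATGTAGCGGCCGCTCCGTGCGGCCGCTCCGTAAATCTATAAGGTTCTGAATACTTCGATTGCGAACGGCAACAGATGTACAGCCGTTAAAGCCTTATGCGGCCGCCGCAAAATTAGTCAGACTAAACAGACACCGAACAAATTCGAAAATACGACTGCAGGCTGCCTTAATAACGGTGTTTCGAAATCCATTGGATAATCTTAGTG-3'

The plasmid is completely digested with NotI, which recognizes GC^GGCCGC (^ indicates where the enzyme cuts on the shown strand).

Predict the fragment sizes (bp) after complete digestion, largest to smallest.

171, 79, 13 bp

NotI sites (GCGGCCGC) start at positions 63, 76, 155.
NotI cuts after base 2 of each site, so after positions 64, 77, 156.
Circular molecule, 3 cuts → 3 fragments:
  65–77 → 13 bp
  78–156 → 79 bp
  157–263 then 1–64 → 107 + 64 = 171 bp
Sorted largest to smallest: 171, 79, 13 bp.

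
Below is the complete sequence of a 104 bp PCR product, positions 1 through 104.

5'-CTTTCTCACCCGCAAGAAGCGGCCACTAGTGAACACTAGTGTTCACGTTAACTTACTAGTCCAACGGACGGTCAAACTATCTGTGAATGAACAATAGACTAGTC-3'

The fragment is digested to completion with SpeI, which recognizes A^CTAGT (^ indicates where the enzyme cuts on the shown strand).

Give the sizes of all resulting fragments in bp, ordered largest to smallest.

SpeI sites (ACTAGT) start at positions 25, 35, 55, 98.
SpeI cuts after the first base of each site, so after positions 25, 35, 55, 98.
Linear molecule, 4 cuts → 5 fragments:
  1–25 → 25 bp
  26–35 → 10 bp
  36–55 → 20 bp
  56–98 → 43 bp
  99–104 → 6 bp
Sorted largest to smallest: 43, 25, 20, 10, 6 bp.

43, 25, 20, 10, 6 bp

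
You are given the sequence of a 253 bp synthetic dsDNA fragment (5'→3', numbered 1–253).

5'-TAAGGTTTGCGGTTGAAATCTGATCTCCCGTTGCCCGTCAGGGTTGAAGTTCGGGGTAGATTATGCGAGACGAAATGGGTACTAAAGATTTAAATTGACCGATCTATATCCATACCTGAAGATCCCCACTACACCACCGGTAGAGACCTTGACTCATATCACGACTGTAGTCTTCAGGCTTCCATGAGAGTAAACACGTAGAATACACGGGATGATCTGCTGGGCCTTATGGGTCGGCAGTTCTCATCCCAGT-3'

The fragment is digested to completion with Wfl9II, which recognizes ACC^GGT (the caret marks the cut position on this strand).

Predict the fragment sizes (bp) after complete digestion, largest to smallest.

138, 115 bp

The Wfl9II site (ACCGGT) starts at position 136.
Wfl9II cuts after base 3 of each site, so after position 138.
Linear molecule, 1 cut → 2 fragments:
  1–138 → 138 bp
  139–253 → 115 bp
Sorted largest to smallest: 138, 115 bp.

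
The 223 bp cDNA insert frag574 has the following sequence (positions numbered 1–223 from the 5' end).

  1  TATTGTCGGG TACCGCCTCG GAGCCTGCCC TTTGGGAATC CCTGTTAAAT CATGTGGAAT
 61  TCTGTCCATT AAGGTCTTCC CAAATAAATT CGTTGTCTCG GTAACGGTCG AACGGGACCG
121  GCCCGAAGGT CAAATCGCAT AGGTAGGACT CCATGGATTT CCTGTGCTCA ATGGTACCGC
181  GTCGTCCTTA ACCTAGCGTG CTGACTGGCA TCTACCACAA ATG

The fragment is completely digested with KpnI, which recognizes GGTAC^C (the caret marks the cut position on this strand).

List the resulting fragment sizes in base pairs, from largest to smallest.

KpnI sites (GGTACC) start at positions 9, 173.
KpnI cuts after base 5 of each site (before the last base), so after positions 13, 177.
Linear molecule, 2 cuts → 3 fragments:
  1–13 → 13 bp
  14–177 → 164 bp
  178–223 → 46 bp
Sorted largest to smallest: 164, 46, 13 bp.

164, 46, 13 bp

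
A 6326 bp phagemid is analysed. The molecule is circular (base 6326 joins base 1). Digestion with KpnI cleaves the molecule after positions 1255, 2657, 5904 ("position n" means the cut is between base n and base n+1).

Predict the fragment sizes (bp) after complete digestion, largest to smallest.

Circular molecule, 3 cuts → 3 fragments:
  2657 − 1255 = 1402 bp
  5904 − 2657 = 3247 bp
  wrap: 6326 − 5904 + 1255 = 1677 bp
Sorted largest to smallest: 3247, 1677, 1402 bp.

3247, 1677, 1402 bp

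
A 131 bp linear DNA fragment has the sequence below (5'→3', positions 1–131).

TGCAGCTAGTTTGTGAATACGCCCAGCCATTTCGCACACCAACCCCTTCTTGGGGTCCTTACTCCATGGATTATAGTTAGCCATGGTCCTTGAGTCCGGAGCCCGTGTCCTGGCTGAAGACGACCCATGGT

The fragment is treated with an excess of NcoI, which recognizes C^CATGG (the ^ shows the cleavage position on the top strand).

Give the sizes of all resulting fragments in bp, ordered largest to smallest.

64, 44, 17, 6 bp

NcoI sites (CCATGG) start at positions 64, 81, 125.
NcoI cuts after the first base of each site, so after positions 64, 81, 125.
Linear molecule, 3 cuts → 4 fragments:
  1–64 → 64 bp
  65–81 → 17 bp
  82–125 → 44 bp
  126–131 → 6 bp
Sorted largest to smallest: 64, 44, 17, 6 bp.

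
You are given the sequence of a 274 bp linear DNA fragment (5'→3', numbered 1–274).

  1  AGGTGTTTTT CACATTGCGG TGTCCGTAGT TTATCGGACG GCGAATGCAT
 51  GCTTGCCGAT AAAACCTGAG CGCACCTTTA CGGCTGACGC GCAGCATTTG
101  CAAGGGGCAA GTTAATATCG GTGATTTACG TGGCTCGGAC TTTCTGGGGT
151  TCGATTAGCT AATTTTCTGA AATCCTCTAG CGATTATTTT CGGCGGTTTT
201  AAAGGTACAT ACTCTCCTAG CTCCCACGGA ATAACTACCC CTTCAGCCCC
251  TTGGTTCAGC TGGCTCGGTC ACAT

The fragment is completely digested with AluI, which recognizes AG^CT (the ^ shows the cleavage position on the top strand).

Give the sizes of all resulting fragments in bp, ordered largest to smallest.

AluI sites (AGCT) start at positions 157, 219, 258.
AluI cuts after base 2 of each site, so after positions 158, 220, 259.
Linear molecule, 3 cuts → 4 fragments:
  1–158 → 158 bp
  159–220 → 62 bp
  221–259 → 39 bp
  260–274 → 15 bp
Sorted largest to smallest: 158, 62, 39, 15 bp.

158, 62, 39, 15 bp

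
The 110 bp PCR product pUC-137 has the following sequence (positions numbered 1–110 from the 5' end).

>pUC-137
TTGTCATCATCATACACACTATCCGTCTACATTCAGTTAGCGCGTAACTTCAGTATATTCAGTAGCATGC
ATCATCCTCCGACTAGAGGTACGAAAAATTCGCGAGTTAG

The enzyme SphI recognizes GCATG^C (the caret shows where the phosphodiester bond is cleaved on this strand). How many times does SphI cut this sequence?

GCATGC occurs starting at position 65.
SphI cuts at 1 site.

1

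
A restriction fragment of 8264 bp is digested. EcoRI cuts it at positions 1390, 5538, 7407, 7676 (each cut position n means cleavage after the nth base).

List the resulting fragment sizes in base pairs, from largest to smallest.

Linear molecule, 4 cuts → 5 fragments:
  1390 − 0 = 1390 bp
  5538 − 1390 = 4148 bp
  7407 − 5538 = 1869 bp
  7676 − 7407 = 269 bp
  8264 − 7676 = 588 bp
Sorted largest to smallest: 4148, 1869, 1390, 588, 269 bp.

4148, 1869, 1390, 588, 269 bp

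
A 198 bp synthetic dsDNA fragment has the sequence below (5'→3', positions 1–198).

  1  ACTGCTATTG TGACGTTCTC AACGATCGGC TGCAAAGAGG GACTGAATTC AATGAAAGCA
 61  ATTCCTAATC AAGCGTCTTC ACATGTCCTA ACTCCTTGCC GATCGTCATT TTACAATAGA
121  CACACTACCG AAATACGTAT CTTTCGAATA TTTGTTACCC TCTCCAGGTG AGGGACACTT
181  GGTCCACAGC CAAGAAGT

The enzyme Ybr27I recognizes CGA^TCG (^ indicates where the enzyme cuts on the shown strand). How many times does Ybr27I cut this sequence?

CGATCG occurs starting at positions 23, 100.
Ybr27I cuts at 2 sites.

2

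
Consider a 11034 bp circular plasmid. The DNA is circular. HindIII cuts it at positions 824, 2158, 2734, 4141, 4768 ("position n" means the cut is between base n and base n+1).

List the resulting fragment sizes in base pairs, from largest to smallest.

7090, 1407, 1334, 627, 576 bp

Circular molecule, 5 cuts → 5 fragments:
  2158 − 824 = 1334 bp
  2734 − 2158 = 576 bp
  4141 − 2734 = 1407 bp
  4768 − 4141 = 627 bp
  wrap: 11034 − 4768 + 824 = 7090 bp
Sorted largest to smallest: 7090, 1407, 1334, 627, 576 bp.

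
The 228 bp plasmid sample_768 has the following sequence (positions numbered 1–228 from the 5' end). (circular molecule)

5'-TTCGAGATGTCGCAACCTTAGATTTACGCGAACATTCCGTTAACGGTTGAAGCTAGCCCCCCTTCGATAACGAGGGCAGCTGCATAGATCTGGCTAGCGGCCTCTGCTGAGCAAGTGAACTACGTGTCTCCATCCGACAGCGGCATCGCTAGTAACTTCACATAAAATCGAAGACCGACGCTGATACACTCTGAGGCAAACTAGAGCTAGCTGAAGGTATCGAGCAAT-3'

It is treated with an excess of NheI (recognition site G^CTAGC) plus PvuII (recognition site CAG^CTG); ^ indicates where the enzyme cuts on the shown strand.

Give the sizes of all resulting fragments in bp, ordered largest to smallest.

113, 74, 27, 14 bp

NheI sites (GCTAGC) start at positions 52, 93, 206.
NheI cuts after the first base of each site, so after positions 52, 93, 206.
The PvuII site (CAGCTG) starts at position 77.
PvuII cuts after base 3 of each site, so after position 79.
Combined cut positions: 52, 79, 93, 206.
Circular molecule, 4 cuts → 4 fragments:
  53–79 → 27 bp
  80–93 → 14 bp
  94–206 → 113 bp
  207–228 then 1–52 → 22 + 52 = 74 bp
Sorted largest to smallest: 113, 74, 27, 14 bp.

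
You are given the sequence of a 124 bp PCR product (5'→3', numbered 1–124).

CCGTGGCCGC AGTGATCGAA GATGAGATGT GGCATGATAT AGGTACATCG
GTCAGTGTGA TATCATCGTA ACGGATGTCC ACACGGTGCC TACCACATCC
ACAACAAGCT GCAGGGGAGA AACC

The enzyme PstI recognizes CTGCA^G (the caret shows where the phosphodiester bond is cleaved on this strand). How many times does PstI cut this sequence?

CTGCAG occurs starting at position 109.
PstI cuts at 1 site.

1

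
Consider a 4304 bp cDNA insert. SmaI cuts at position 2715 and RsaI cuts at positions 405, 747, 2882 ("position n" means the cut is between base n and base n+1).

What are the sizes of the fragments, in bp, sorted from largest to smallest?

1968, 1422, 405, 342, 167 bp

Combined cut positions (sorted): 405, 747, 2715, 2882.
Linear molecule, 4 cuts → 5 fragments:
  405 − 0 = 405 bp
  747 − 405 = 342 bp
  2715 − 747 = 1968 bp
  2882 − 2715 = 167 bp
  4304 − 2882 = 1422 bp
Sorted largest to smallest: 1968, 1422, 405, 342, 167 bp.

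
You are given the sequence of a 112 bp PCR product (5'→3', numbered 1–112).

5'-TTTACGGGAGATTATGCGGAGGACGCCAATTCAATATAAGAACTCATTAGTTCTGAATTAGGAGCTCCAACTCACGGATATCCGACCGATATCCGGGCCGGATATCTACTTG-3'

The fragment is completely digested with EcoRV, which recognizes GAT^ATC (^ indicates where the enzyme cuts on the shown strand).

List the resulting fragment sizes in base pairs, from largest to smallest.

EcoRV sites (GATATC) start at positions 77, 88, 101.
EcoRV cuts after base 3 of each site, so after positions 79, 90, 103.
Linear molecule, 3 cuts → 4 fragments:
  1–79 → 79 bp
  80–90 → 11 bp
  91–103 → 13 bp
  104–112 → 9 bp
Sorted largest to smallest: 79, 13, 11, 9 bp.

79, 13, 11, 9 bp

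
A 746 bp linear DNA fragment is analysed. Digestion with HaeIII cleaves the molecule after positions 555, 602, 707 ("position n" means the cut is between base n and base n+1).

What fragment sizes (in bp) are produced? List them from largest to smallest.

Linear molecule, 3 cuts → 4 fragments:
  555 − 0 = 555 bp
  602 − 555 = 47 bp
  707 − 602 = 105 bp
  746 − 707 = 39 bp
Sorted largest to smallest: 555, 105, 47, 39 bp.

555, 105, 47, 39 bp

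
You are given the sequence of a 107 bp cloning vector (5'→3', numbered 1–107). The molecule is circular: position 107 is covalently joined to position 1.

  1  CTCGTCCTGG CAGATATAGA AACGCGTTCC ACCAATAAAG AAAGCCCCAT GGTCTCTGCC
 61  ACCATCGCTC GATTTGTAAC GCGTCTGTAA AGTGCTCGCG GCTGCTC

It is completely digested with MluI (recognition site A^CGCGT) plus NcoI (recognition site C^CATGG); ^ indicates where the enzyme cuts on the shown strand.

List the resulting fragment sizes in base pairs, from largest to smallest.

50, 32, 25 bp

MluI sites (ACGCGT) start at positions 22, 79.
MluI cuts after the first base of each site, so after positions 22, 79.
The NcoI site (CCATGG) starts at position 47.
NcoI cuts after the first base of each site, so after position 47.
Combined cut positions: 22, 47, 79.
Circular molecule, 3 cuts → 3 fragments:
  23–47 → 25 bp
  48–79 → 32 bp
  80–107 then 1–22 → 28 + 22 = 50 bp
Sorted largest to smallest: 50, 32, 25 bp.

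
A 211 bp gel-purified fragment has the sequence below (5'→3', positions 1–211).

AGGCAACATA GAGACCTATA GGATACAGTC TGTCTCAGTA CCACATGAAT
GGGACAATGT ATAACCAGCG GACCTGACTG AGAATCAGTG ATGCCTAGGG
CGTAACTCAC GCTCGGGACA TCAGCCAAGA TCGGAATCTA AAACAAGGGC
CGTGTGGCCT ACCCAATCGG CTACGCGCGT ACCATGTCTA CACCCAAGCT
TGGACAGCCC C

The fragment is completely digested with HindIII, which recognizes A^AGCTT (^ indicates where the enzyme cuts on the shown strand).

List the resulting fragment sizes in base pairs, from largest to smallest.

The HindIII site (AAGCTT) starts at position 196.
HindIII cuts after the first base of each site, so after position 196.
Linear molecule, 1 cut → 2 fragments:
  1–196 → 196 bp
  197–211 → 15 bp
Sorted largest to smallest: 196, 15 bp.

196, 15 bp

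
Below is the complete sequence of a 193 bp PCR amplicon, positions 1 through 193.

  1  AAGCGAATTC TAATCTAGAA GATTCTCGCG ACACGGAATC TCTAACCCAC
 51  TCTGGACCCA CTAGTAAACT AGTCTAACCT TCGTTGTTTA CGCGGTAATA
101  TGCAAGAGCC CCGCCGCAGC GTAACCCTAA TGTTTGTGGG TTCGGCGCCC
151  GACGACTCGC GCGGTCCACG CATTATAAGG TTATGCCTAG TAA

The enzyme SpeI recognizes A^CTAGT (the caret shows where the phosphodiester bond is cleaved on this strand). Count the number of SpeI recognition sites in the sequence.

ACTAGT occurs starting at positions 60, 68.
SpeI cuts at 2 sites.

2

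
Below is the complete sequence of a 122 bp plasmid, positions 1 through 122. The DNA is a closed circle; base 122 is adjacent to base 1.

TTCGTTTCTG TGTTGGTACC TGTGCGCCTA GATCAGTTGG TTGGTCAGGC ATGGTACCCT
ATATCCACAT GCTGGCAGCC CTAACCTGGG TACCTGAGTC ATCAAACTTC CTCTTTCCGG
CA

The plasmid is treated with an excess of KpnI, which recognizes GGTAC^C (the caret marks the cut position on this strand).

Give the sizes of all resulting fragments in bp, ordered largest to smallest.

48, 38, 36 bp

KpnI sites (GGTACC) start at positions 15, 53, 89.
KpnI cuts after base 5 of each site (before the last base), so after positions 19, 57, 93.
Circular molecule, 3 cuts → 3 fragments:
  20–57 → 38 bp
  58–93 → 36 bp
  94–122 then 1–19 → 29 + 19 = 48 bp
Sorted largest to smallest: 48, 38, 36 bp.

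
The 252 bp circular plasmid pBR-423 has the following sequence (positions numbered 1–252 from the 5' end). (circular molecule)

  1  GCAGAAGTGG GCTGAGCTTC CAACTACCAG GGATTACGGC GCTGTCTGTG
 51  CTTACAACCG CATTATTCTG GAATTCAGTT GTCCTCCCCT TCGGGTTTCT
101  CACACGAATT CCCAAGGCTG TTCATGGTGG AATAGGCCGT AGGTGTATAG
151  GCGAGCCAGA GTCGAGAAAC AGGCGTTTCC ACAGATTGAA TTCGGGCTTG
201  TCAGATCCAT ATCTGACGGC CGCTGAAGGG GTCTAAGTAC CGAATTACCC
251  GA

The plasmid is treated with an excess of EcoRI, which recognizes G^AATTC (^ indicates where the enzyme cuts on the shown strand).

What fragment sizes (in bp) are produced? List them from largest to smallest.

135, 82, 35 bp

EcoRI sites (GAATTC) start at positions 71, 106, 188.
EcoRI cuts after the first base of each site, so after positions 71, 106, 188.
Circular molecule, 3 cuts → 3 fragments:
  72–106 → 35 bp
  107–188 → 82 bp
  189–252 then 1–71 → 64 + 71 = 135 bp
Sorted largest to smallest: 135, 82, 35 bp.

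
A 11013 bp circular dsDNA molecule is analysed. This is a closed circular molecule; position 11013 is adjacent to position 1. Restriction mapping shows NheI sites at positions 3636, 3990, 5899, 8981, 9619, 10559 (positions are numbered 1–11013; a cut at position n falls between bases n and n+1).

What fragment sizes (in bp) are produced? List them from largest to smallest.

Circular molecule, 6 cuts → 6 fragments:
  3990 − 3636 = 354 bp
  5899 − 3990 = 1909 bp
  8981 − 5899 = 3082 bp
  9619 − 8981 = 638 bp
  10559 − 9619 = 940 bp
  wrap: 11013 − 10559 + 3636 = 4090 bp
Sorted largest to smallest: 4090, 3082, 1909, 940, 638, 354 bp.

4090, 3082, 1909, 940, 638, 354 bp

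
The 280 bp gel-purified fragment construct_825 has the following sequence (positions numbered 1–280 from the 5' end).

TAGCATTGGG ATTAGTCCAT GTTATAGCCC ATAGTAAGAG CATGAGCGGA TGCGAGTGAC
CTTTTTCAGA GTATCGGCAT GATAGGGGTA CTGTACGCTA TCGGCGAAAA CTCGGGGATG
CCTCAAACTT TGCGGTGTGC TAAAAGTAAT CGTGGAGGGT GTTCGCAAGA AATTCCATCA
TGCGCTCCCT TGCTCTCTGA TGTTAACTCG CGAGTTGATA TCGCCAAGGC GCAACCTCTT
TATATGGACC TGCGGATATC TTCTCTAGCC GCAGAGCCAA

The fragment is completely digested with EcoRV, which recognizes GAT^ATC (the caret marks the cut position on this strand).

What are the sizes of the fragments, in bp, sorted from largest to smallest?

219, 38, 23 bp

EcoRV sites (GATATC) start at positions 217, 255.
EcoRV cuts after base 3 of each site, so after positions 219, 257.
Linear molecule, 2 cuts → 3 fragments:
  1–219 → 219 bp
  220–257 → 38 bp
  258–280 → 23 bp
Sorted largest to smallest: 219, 38, 23 bp.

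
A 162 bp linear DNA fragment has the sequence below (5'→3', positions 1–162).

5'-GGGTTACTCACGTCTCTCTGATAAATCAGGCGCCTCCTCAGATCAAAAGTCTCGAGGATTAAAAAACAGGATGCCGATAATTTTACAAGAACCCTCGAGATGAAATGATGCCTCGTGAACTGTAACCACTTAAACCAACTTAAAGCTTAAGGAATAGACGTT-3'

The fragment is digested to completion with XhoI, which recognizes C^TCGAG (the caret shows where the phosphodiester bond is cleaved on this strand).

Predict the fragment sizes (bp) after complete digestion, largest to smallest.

XhoI sites (CTCGAG) start at positions 51, 94.
XhoI cuts after the first base of each site, so after positions 51, 94.
Linear molecule, 2 cuts → 3 fragments:
  1–51 → 51 bp
  52–94 → 43 bp
  95–162 → 68 bp
Sorted largest to smallest: 68, 51, 43 bp.

68, 51, 43 bp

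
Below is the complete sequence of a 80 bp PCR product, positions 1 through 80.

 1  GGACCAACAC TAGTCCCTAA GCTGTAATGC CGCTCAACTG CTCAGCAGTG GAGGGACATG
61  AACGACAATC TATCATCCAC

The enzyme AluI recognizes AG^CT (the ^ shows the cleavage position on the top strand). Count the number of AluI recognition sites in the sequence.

1

AGCT occurs starting at position 20.
AluI cuts at 1 site.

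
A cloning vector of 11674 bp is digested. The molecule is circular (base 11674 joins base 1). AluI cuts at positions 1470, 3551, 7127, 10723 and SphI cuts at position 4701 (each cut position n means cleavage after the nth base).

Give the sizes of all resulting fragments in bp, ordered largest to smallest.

3596, 2426, 2421, 2081, 1150 bp

Combined cut positions (sorted): 1470, 3551, 4701, 7127, 10723.
Circular molecule, 5 cuts → 5 fragments:
  3551 − 1470 = 2081 bp
  4701 − 3551 = 1150 bp
  7127 − 4701 = 2426 bp
  10723 − 7127 = 3596 bp
  wrap: 11674 − 10723 + 1470 = 2421 bp
Sorted largest to smallest: 3596, 2426, 2421, 2081, 1150 bp.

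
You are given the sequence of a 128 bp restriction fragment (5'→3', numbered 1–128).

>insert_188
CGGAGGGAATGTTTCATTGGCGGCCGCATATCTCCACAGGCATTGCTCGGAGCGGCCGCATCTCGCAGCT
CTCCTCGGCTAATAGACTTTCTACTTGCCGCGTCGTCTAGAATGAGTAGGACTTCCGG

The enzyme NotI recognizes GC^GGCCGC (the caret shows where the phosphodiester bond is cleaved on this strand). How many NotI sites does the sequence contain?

GCGGCCGC occurs starting at positions 20, 52.
NotI cuts at 2 sites.

2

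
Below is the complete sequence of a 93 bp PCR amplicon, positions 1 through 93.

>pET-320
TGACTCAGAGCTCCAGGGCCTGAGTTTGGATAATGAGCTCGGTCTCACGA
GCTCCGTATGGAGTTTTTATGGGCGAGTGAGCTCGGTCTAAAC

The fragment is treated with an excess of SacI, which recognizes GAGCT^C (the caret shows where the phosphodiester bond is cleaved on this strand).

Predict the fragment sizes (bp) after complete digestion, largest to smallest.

30, 27, 14, 12, 10 bp

SacI sites (GAGCTC) start at positions 8, 35, 49, 79.
SacI cuts after base 5 of each site (before the last base), so after positions 12, 39, 53, 83.
Linear molecule, 4 cuts → 5 fragments:
  1–12 → 12 bp
  13–39 → 27 bp
  40–53 → 14 bp
  54–83 → 30 bp
  84–93 → 10 bp
Sorted largest to smallest: 30, 27, 14, 12, 10 bp.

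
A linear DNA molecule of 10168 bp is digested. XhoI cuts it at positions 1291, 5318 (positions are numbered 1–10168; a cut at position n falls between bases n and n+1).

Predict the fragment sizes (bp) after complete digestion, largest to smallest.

Linear molecule, 2 cuts → 3 fragments:
  1291 − 0 = 1291 bp
  5318 − 1291 = 4027 bp
  10168 − 5318 = 4850 bp
Sorted largest to smallest: 4850, 4027, 1291 bp.

4850, 4027, 1291 bp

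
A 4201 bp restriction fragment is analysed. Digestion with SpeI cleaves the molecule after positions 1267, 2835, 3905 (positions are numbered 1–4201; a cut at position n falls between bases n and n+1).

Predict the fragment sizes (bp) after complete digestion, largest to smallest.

1568, 1267, 1070, 296 bp

Linear molecule, 3 cuts → 4 fragments:
  1267 − 0 = 1267 bp
  2835 − 1267 = 1568 bp
  3905 − 2835 = 1070 bp
  4201 − 3905 = 296 bp
Sorted largest to smallest: 1568, 1267, 1070, 296 bp.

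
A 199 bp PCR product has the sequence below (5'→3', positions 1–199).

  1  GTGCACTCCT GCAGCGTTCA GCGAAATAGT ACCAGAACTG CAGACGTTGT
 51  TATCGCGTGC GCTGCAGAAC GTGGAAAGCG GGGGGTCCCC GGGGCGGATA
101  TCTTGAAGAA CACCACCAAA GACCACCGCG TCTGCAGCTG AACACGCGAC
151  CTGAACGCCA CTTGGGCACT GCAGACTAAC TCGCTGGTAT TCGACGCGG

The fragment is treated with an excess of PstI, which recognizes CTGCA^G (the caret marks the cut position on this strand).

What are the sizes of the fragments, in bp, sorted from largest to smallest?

PstI sites (CTGCAG) start at positions 9, 38, 62, 132, 169.
PstI cuts after base 5 of each site (before the last base), so after positions 13, 42, 66, 136, 173.
Linear molecule, 5 cuts → 6 fragments:
  1–13 → 13 bp
  14–42 → 29 bp
  43–66 → 24 bp
  67–136 → 70 bp
  137–173 → 37 bp
  174–199 → 26 bp
Sorted largest to smallest: 70, 37, 29, 26, 24, 13 bp.

70, 37, 29, 26, 24, 13 bp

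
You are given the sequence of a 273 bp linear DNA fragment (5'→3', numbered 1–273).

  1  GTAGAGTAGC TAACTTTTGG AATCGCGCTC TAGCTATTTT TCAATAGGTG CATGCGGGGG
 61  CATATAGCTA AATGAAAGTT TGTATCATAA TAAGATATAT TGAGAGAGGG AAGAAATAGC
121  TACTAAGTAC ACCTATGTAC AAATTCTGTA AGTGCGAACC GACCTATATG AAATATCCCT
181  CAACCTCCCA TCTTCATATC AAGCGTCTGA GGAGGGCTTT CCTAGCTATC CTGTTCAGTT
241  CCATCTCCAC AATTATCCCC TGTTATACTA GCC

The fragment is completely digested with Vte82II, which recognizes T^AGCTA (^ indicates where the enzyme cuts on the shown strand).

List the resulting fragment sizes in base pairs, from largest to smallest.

106, 52, 50, 34, 24, 7 bp

Vte82II sites (TAGCTA) start at positions 7, 31, 65, 117, 223.
Vte82II cuts after the first base of each site, so after positions 7, 31, 65, 117, 223.
Linear molecule, 5 cuts → 6 fragments:
  1–7 → 7 bp
  8–31 → 24 bp
  32–65 → 34 bp
  66–117 → 52 bp
  118–223 → 106 bp
  224–273 → 50 bp
Sorted largest to smallest: 106, 52, 50, 34, 24, 7 bp.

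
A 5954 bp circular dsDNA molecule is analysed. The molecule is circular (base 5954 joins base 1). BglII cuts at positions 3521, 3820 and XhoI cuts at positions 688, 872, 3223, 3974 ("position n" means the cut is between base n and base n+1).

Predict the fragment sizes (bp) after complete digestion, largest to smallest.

2668, 2351, 299, 298, 184, 154 bp

Combined cut positions (sorted): 688, 872, 3223, 3521, 3820, 3974.
Circular molecule, 6 cuts → 6 fragments:
  872 − 688 = 184 bp
  3223 − 872 = 2351 bp
  3521 − 3223 = 298 bp
  3820 − 3521 = 299 bp
  3974 − 3820 = 154 bp
  wrap: 5954 − 3974 + 688 = 2668 bp
Sorted largest to smallest: 2668, 2351, 299, 298, 184, 154 bp.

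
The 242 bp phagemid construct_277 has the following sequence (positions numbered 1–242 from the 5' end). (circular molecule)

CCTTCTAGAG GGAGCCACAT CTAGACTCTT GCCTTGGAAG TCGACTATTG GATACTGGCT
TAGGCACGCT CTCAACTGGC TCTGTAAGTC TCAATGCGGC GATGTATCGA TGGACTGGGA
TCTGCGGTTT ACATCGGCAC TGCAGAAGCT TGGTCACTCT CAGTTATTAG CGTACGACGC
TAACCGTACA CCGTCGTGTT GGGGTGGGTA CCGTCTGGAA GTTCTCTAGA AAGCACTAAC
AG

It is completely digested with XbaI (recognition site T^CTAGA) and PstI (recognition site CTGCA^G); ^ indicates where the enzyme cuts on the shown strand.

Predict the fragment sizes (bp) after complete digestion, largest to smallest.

XbaI sites (TCTAGA) start at positions 4, 20, 225.
XbaI cuts after the first base of each site, so after positions 4, 20, 225.
The PstI site (CTGCAG) starts at position 140.
PstI cuts after base 5 of each site (before the last base), so after position 144.
Combined cut positions: 4, 20, 144, 225.
Circular molecule, 4 cuts → 4 fragments:
  5–20 → 16 bp
  21–144 → 124 bp
  145–225 → 81 bp
  226–242 then 1–4 → 17 + 4 = 21 bp
Sorted largest to smallest: 124, 81, 21, 16 bp.

124, 81, 21, 16 bp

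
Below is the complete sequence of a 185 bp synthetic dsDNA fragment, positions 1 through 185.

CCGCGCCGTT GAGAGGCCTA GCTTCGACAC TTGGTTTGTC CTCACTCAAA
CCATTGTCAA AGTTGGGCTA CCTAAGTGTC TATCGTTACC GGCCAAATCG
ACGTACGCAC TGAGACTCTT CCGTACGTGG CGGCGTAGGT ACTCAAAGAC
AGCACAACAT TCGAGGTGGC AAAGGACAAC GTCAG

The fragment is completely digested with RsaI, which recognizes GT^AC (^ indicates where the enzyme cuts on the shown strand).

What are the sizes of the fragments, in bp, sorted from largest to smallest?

104, 45, 20, 16 bp

RsaI sites (GTAC) start at positions 103, 123, 139.
RsaI cuts after base 2 of each site, so after positions 104, 124, 140.
Linear molecule, 3 cuts → 4 fragments:
  1–104 → 104 bp
  105–124 → 20 bp
  125–140 → 16 bp
  141–185 → 45 bp
Sorted largest to smallest: 104, 45, 20, 16 bp.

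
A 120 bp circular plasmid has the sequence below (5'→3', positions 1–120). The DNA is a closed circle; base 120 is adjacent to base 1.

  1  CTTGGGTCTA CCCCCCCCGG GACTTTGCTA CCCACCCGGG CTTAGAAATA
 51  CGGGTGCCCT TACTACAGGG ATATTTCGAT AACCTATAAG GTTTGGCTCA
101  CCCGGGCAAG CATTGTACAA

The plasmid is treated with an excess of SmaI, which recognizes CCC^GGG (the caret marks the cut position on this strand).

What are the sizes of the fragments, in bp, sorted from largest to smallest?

SmaI sites (CCCGGG) start at positions 16, 35, 101.
SmaI cuts after base 3 of each site, so after positions 18, 37, 103.
Circular molecule, 3 cuts → 3 fragments:
  19–37 → 19 bp
  38–103 → 66 bp
  104–120 then 1–18 → 17 + 18 = 35 bp
Sorted largest to smallest: 66, 35, 19 bp.

66, 35, 19 bp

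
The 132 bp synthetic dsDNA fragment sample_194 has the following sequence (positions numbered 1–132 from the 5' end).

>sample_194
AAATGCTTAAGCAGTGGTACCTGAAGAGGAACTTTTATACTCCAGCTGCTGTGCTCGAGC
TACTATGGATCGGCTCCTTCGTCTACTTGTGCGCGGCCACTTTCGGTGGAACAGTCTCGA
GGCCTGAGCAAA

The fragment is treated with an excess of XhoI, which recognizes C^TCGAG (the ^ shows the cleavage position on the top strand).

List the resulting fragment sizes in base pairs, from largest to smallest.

XhoI sites (CTCGAG) start at positions 54, 116.
XhoI cuts after the first base of each site, so after positions 54, 116.
Linear molecule, 2 cuts → 3 fragments:
  1–54 → 54 bp
  55–116 → 62 bp
  117–132 → 16 bp
Sorted largest to smallest: 62, 54, 16 bp.

62, 54, 16 bp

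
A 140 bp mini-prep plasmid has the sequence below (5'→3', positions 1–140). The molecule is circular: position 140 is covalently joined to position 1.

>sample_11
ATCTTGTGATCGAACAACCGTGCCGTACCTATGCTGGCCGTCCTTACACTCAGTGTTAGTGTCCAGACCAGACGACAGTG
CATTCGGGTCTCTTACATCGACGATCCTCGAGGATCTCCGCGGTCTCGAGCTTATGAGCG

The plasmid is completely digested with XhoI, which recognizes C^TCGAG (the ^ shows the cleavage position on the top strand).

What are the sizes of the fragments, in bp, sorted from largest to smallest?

122, 18 bp

XhoI sites (CTCGAG) start at positions 107, 125.
XhoI cuts after the first base of each site, so after positions 107, 125.
Circular molecule, 2 cuts → 2 fragments:
  108–125 → 18 bp
  126–140 then 1–107 → 15 + 107 = 122 bp
Sorted largest to smallest: 122, 18 bp.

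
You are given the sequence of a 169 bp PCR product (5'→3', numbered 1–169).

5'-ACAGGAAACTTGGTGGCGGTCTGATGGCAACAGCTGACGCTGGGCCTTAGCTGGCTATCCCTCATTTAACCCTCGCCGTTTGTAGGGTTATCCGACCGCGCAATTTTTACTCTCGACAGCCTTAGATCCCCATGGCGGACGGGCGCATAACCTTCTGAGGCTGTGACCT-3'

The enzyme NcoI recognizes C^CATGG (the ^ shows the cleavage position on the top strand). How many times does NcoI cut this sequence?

1

CCATGG occurs starting at position 130.
NcoI cuts at 1 site.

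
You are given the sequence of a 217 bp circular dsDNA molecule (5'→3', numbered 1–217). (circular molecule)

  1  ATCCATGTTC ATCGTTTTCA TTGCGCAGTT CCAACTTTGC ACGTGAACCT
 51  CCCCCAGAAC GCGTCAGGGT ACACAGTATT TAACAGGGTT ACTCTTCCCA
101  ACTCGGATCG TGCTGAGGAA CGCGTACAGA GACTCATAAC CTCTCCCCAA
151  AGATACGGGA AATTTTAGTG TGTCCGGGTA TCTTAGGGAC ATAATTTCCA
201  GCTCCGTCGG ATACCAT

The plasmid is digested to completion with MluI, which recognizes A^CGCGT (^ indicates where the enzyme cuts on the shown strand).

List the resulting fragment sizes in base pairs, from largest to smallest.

MluI sites (ACGCGT) start at positions 59, 120.
MluI cuts after the first base of each site, so after positions 59, 120.
Circular molecule, 2 cuts → 2 fragments:
  60–120 → 61 bp
  121–217 then 1–59 → 97 + 59 = 156 bp
Sorted largest to smallest: 156, 61 bp.

156, 61 bp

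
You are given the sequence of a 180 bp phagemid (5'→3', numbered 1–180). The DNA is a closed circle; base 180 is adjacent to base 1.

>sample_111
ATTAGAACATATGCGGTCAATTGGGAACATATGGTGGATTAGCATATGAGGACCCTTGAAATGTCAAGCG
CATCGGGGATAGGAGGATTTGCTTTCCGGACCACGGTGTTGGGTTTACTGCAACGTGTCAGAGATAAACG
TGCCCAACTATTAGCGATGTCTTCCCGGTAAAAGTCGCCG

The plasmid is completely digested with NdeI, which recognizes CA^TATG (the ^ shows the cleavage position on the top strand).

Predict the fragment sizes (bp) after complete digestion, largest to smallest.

145, 20, 15 bp

NdeI sites (CATATG) start at positions 8, 28, 43.
NdeI cuts after base 2 of each site, so after positions 9, 29, 44.
Circular molecule, 3 cuts → 3 fragments:
  10–29 → 20 bp
  30–44 → 15 bp
  45–180 then 1–9 → 136 + 9 = 145 bp
Sorted largest to smallest: 145, 20, 15 bp.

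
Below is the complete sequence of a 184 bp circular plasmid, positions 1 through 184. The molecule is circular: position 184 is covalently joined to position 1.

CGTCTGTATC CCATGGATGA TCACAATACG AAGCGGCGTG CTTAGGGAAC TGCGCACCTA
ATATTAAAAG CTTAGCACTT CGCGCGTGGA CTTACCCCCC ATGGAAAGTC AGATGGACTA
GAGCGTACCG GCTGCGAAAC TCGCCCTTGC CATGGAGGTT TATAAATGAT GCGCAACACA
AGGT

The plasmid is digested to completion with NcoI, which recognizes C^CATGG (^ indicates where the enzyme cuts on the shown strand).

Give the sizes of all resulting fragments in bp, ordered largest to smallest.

NcoI sites (CCATGG) start at positions 11, 99, 150.
NcoI cuts after the first base of each site, so after positions 11, 99, 150.
Circular molecule, 3 cuts → 3 fragments:
  12–99 → 88 bp
  100–150 → 51 bp
  151–184 then 1–11 → 34 + 11 = 45 bp
Sorted largest to smallest: 88, 51, 45 bp.

88, 51, 45 bp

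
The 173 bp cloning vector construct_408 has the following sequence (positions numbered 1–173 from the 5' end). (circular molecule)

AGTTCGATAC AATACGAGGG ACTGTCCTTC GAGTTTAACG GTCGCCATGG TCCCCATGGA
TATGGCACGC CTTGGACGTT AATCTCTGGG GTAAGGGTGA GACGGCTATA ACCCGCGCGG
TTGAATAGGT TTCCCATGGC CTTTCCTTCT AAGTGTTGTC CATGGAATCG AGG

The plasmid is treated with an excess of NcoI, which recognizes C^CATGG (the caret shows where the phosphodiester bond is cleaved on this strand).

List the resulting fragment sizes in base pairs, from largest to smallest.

NcoI sites (CCATGG) start at positions 45, 54, 134, 160.
NcoI cuts after the first base of each site, so after positions 45, 54, 134, 160.
Circular molecule, 4 cuts → 4 fragments:
  46–54 → 9 bp
  55–134 → 80 bp
  135–160 → 26 bp
  161–173 then 1–45 → 13 + 45 = 58 bp
Sorted largest to smallest: 80, 58, 26, 9 bp.

80, 58, 26, 9 bp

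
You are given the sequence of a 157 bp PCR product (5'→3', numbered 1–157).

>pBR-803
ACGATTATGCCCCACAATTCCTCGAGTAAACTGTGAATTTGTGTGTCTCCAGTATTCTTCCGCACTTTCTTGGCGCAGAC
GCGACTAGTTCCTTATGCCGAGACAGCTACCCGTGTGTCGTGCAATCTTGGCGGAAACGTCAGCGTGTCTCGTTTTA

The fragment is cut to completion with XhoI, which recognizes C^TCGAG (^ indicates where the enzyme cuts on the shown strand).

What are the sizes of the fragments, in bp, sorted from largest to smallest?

136, 21 bp

The XhoI site (CTCGAG) starts at position 21.
XhoI cuts after the first base of each site, so after position 21.
Linear molecule, 1 cut → 2 fragments:
  1–21 → 21 bp
  22–157 → 136 bp
Sorted largest to smallest: 136, 21 bp.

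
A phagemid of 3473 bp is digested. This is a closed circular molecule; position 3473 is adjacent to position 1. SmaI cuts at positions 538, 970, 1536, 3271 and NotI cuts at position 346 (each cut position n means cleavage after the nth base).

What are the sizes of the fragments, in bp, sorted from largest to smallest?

1735, 566, 548, 432, 192 bp

Combined cut positions (sorted): 346, 538, 970, 1536, 3271.
Circular molecule, 5 cuts → 5 fragments:
  538 − 346 = 192 bp
  970 − 538 = 432 bp
  1536 − 970 = 566 bp
  3271 − 1536 = 1735 bp
  wrap: 3473 − 3271 + 346 = 548 bp
Sorted largest to smallest: 1735, 566, 548, 432, 192 bp.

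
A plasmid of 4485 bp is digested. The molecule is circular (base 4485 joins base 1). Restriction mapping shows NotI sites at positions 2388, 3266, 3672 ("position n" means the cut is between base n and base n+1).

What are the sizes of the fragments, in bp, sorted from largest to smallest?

3201, 878, 406 bp

Circular molecule, 3 cuts → 3 fragments:
  3266 − 2388 = 878 bp
  3672 − 3266 = 406 bp
  wrap: 4485 − 3672 + 2388 = 3201 bp
Sorted largest to smallest: 3201, 878, 406 bp.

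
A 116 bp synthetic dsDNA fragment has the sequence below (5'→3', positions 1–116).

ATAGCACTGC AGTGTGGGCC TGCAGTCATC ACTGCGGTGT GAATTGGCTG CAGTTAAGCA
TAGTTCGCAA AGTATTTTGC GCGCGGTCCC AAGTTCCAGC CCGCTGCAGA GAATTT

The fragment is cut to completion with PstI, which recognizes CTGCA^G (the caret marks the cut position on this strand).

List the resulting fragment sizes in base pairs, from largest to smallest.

PstI sites (CTGCAG) start at positions 7, 20, 48, 104.
PstI cuts after base 5 of each site (before the last base), so after positions 11, 24, 52, 108.
Linear molecule, 4 cuts → 5 fragments:
  1–11 → 11 bp
  12–24 → 13 bp
  25–52 → 28 bp
  53–108 → 56 bp
  109–116 → 8 bp
Sorted largest to smallest: 56, 28, 13, 11, 8 bp.

56, 28, 13, 11, 8 bp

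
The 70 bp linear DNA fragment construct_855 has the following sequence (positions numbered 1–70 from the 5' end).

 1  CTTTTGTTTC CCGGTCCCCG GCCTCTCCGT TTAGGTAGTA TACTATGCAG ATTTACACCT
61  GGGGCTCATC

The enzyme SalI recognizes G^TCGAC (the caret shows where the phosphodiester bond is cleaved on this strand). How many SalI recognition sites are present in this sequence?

No occurrence of GTCGAC is present in the sequence.
SalI does not cut: 0 sites.

0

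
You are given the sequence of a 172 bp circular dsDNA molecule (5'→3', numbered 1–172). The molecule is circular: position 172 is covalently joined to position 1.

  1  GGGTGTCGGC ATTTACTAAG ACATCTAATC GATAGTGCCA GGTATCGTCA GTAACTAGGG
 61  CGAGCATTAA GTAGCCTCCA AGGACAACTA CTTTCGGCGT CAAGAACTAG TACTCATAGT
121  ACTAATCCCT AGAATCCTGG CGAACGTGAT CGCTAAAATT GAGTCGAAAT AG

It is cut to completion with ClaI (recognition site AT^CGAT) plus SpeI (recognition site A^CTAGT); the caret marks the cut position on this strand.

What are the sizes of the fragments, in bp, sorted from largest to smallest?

95, 77 bp

The ClaI site (ATCGAT) starts at position 28.
ClaI cuts after base 2 of each site, so after position 29.
The SpeI site (ACTAGT) starts at position 106.
SpeI cuts after the first base of each site, so after position 106.
Combined cut positions: 29, 106.
Circular molecule, 2 cuts → 2 fragments:
  30–106 → 77 bp
  107–172 then 1–29 → 66 + 29 = 95 bp
Sorted largest to smallest: 95, 77 bp.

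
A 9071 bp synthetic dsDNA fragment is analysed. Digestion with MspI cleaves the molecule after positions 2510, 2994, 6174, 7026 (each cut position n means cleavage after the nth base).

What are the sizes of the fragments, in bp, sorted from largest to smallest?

Linear molecule, 4 cuts → 5 fragments:
  2510 − 0 = 2510 bp
  2994 − 2510 = 484 bp
  6174 − 2994 = 3180 bp
  7026 − 6174 = 852 bp
  9071 − 7026 = 2045 bp
Sorted largest to smallest: 3180, 2510, 2045, 852, 484 bp.

3180, 2510, 2045, 852, 484 bp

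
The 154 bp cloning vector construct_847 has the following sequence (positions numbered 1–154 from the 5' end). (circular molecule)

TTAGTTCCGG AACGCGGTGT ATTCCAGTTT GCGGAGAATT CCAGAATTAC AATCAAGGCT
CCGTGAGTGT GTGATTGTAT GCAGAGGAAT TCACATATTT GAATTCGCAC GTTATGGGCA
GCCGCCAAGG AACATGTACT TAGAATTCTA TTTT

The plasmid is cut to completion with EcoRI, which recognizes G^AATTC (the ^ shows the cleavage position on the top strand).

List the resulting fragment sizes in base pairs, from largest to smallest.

51, 47, 42, 14 bp

EcoRI sites (GAATTC) start at positions 36, 87, 101, 143.
EcoRI cuts after the first base of each site, so after positions 36, 87, 101, 143.
Circular molecule, 4 cuts → 4 fragments:
  37–87 → 51 bp
  88–101 → 14 bp
  102–143 → 42 bp
  144–154 then 1–36 → 11 + 36 = 47 bp
Sorted largest to smallest: 51, 47, 42, 14 bp.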